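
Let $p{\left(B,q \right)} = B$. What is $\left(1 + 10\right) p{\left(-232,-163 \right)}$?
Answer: $-2552$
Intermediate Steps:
$\left(1 + 10\right) p{\left(-232,-163 \right)} = \left(1 + 10\right) \left(-232\right) = 11 \left(-232\right) = -2552$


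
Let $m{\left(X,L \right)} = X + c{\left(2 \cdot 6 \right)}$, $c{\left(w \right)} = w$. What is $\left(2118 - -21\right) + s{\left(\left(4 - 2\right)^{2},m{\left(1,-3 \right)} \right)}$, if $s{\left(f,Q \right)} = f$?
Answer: $2143$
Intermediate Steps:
$m{\left(X,L \right)} = 12 + X$ ($m{\left(X,L \right)} = X + 2 \cdot 6 = X + 12 = 12 + X$)
$\left(2118 - -21\right) + s{\left(\left(4 - 2\right)^{2},m{\left(1,-3 \right)} \right)} = \left(2118 - -21\right) + \left(4 - 2\right)^{2} = \left(2118 + 21\right) + 2^{2} = 2139 + 4 = 2143$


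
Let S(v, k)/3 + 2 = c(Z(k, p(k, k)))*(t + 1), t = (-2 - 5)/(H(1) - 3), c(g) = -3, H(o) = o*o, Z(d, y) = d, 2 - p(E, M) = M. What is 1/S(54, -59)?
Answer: -2/93 ≈ -0.021505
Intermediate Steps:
p(E, M) = 2 - M
H(o) = o**2
t = 7/2 (t = (-2 - 5)/(1**2 - 3) = -7/(1 - 3) = -7/(-2) = -7*(-1/2) = 7/2 ≈ 3.5000)
S(v, k) = -93/2 (S(v, k) = -6 + 3*(-3*(7/2 + 1)) = -6 + 3*(-3*9/2) = -6 + 3*(-27/2) = -6 - 81/2 = -93/2)
1/S(54, -59) = 1/(-93/2) = -2/93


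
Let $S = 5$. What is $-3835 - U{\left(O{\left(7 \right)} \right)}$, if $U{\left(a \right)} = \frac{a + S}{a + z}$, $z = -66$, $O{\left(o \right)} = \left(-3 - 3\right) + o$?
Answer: $- \frac{249269}{65} \approx -3834.9$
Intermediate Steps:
$O{\left(o \right)} = -6 + o$
$U{\left(a \right)} = \frac{5 + a}{-66 + a}$ ($U{\left(a \right)} = \frac{a + 5}{a - 66} = \frac{5 + a}{-66 + a}$)
$-3835 - U{\left(O{\left(7 \right)} \right)} = -3835 - \frac{5 + \left(-6 + 7\right)}{-66 + \left(-6 + 7\right)} = -3835 - \frac{5 + 1}{-66 + 1} = -3835 - \frac{1}{-65} \cdot 6 = -3835 - \left(- \frac{1}{65}\right) 6 = -3835 - - \frac{6}{65} = -3835 + \frac{6}{65} = - \frac{249269}{65}$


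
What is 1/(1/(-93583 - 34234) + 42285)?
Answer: 127817/5404741844 ≈ 2.3649e-5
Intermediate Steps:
1/(1/(-93583 - 34234) + 42285) = 1/(1/(-127817) + 42285) = 1/(-1/127817 + 42285) = 1/(5404741844/127817) = 127817/5404741844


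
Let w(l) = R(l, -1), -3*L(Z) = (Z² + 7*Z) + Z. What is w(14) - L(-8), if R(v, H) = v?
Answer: 14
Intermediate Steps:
L(Z) = -8*Z/3 - Z²/3 (L(Z) = -((Z² + 7*Z) + Z)/3 = -(Z² + 8*Z)/3 = -8*Z/3 - Z²/3)
w(l) = l
w(14) - L(-8) = 14 - (-1)*(-8)*(8 - 8)/3 = 14 - (-1)*(-8)*0/3 = 14 - 1*0 = 14 + 0 = 14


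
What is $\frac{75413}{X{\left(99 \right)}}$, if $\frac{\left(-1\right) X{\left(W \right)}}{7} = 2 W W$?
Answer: $- \frac{75413}{137214} \approx -0.5496$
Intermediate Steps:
$X{\left(W \right)} = - 14 W^{2}$ ($X{\left(W \right)} = - 7 \cdot 2 W W = - 7 \cdot 2 W^{2} = - 14 W^{2}$)
$\frac{75413}{X{\left(99 \right)}} = \frac{75413}{\left(-14\right) 99^{2}} = \frac{75413}{\left(-14\right) 9801} = \frac{75413}{-137214} = 75413 \left(- \frac{1}{137214}\right) = - \frac{75413}{137214}$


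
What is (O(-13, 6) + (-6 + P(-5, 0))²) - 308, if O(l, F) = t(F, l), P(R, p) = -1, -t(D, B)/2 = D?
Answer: -271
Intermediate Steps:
t(D, B) = -2*D
O(l, F) = -2*F
(O(-13, 6) + (-6 + P(-5, 0))²) - 308 = (-2*6 + (-6 - 1)²) - 308 = (-12 + (-7)²) - 308 = (-12 + 49) - 308 = 37 - 308 = -271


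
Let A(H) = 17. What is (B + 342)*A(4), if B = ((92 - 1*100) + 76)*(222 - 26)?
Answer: 232390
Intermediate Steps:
B = 13328 (B = ((92 - 100) + 76)*196 = (-8 + 76)*196 = 68*196 = 13328)
(B + 342)*A(4) = (13328 + 342)*17 = 13670*17 = 232390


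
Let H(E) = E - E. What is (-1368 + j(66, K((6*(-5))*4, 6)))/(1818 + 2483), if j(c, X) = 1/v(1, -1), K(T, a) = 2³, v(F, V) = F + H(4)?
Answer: -1367/4301 ≈ -0.31783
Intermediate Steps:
H(E) = 0
v(F, V) = F (v(F, V) = F + 0 = F)
K(T, a) = 8
j(c, X) = 1 (j(c, X) = 1/1 = 1)
(-1368 + j(66, K((6*(-5))*4, 6)))/(1818 + 2483) = (-1368 + 1)/(1818 + 2483) = -1367/4301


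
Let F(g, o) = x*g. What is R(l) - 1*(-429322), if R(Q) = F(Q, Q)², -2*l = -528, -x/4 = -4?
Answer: 18271498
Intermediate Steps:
x = 16 (x = -4*(-4) = 16)
F(g, o) = 16*g
l = 264 (l = -½*(-528) = 264)
R(Q) = 256*Q² (R(Q) = (16*Q)² = 256*Q²)
R(l) - 1*(-429322) = 256*264² - 1*(-429322) = 256*69696 + 429322 = 17842176 + 429322 = 18271498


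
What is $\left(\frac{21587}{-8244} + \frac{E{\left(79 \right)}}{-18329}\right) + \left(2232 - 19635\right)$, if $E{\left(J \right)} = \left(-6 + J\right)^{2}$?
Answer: $- \frac{2630107315627}{151104276} \approx -17406.0$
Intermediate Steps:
$\left(\frac{21587}{-8244} + \frac{E{\left(79 \right)}}{-18329}\right) + \left(2232 - 19635\right) = \left(\frac{21587}{-8244} + \frac{\left(-6 + 79\right)^{2}}{-18329}\right) + \left(2232 - 19635\right) = \left(21587 \left(- \frac{1}{8244}\right) + 73^{2} \left(- \frac{1}{18329}\right)\right) + \left(2232 - 19635\right) = \left(- \frac{21587}{8244} + 5329 \left(- \frac{1}{18329}\right)\right) - 17403 = \left(- \frac{21587}{8244} - \frac{5329}{18329}\right) - 17403 = - \frac{439600399}{151104276} - 17403 = - \frac{2630107315627}{151104276}$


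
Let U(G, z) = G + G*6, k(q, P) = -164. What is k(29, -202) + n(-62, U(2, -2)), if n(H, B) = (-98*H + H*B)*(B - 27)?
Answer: -67868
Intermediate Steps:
U(G, z) = 7*G (U(G, z) = G + 6*G = 7*G)
n(H, B) = (-27 + B)*(-98*H + B*H) (n(H, B) = (-98*H + B*H)*(-27 + B) = (-27 + B)*(-98*H + B*H))
k(29, -202) + n(-62, U(2, -2)) = -164 - 62*(2646 + (7*2)**2 - 875*2) = -164 - 62*(2646 + 14**2 - 125*14) = -164 - 62*(2646 + 196 - 1750) = -164 - 62*1092 = -164 - 67704 = -67868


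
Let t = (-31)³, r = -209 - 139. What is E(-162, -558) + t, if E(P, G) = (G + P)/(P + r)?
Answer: -506423/17 ≈ -29790.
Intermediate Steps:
r = -348
t = -29791
E(P, G) = (G + P)/(-348 + P) (E(P, G) = (G + P)/(P - 348) = (G + P)/(-348 + P))
E(-162, -558) + t = (-558 - 162)/(-348 - 162) - 29791 = -720/(-510) - 29791 = -1/510*(-720) - 29791 = 24/17 - 29791 = -506423/17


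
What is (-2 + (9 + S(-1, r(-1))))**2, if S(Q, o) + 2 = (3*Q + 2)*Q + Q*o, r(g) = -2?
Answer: 64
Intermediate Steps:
S(Q, o) = -2 + Q*o + Q*(2 + 3*Q) (S(Q, o) = -2 + ((3*Q + 2)*Q + Q*o) = -2 + ((2 + 3*Q)*Q + Q*o) = -2 + (Q*(2 + 3*Q) + Q*o) = -2 + (Q*o + Q*(2 + 3*Q)) = -2 + Q*o + Q*(2 + 3*Q))
(-2 + (9 + S(-1, r(-1))))**2 = (-2 + (9 + (-2 + 2*(-1) + 3*(-1)**2 - 1*(-2))))**2 = (-2 + (9 + (-2 - 2 + 3*1 + 2)))**2 = (-2 + (9 + (-2 - 2 + 3 + 2)))**2 = (-2 + (9 + 1))**2 = (-2 + 10)**2 = 8**2 = 64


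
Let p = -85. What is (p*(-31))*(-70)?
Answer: -184450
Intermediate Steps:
(p*(-31))*(-70) = -85*(-31)*(-70) = 2635*(-70) = -184450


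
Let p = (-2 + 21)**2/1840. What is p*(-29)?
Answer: -10469/1840 ≈ -5.6897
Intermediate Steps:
p = 361/1840 (p = 19**2*(1/1840) = 361*(1/1840) = 361/1840 ≈ 0.19620)
p*(-29) = (361/1840)*(-29) = -10469/1840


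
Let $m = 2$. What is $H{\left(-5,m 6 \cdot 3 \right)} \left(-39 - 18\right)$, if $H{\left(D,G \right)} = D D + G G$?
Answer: $-75297$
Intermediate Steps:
$H{\left(D,G \right)} = D^{2} + G^{2}$
$H{\left(-5,m 6 \cdot 3 \right)} \left(-39 - 18\right) = \left(\left(-5\right)^{2} + \left(2 \cdot 6 \cdot 3\right)^{2}\right) \left(-39 - 18\right) = \left(25 + \left(12 \cdot 3\right)^{2}\right) \left(-39 - 18\right) = \left(25 + 36^{2}\right) \left(-57\right) = \left(25 + 1296\right) \left(-57\right) = 1321 \left(-57\right) = -75297$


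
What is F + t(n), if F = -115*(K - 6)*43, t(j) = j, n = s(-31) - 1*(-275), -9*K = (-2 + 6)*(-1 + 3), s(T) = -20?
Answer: 308885/9 ≈ 34321.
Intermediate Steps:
K = -8/9 (K = -(-2 + 6)*(-1 + 3)/9 = -4*2/9 = -⅑*8 = -8/9 ≈ -0.88889)
n = 255 (n = -20 - 1*(-275) = -20 + 275 = 255)
F = 306590/9 (F = -115*(-8/9 - 6)*43 = -(-7130)/9*43 = -115*(-62/9)*43 = (7130/9)*43 = 306590/9 ≈ 34066.)
F + t(n) = 306590/9 + 255 = 308885/9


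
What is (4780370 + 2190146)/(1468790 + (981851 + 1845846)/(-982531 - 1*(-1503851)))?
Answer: 519124200160/109387490071 ≈ 4.7457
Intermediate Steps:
(4780370 + 2190146)/(1468790 + (981851 + 1845846)/(-982531 - 1*(-1503851))) = 6970516/(1468790 + 2827697/(-982531 + 1503851)) = 6970516/(1468790 + 2827697/521320) = 6970516/(765712430497/521320) = 6970516*(521320/765712430497) = 519124200160/109387490071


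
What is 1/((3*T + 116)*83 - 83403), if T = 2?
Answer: -1/73277 ≈ -1.3647e-5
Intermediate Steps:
1/((3*T + 116)*83 - 83403) = 1/((3*2 + 116)*83 - 83403) = 1/((6 + 116)*83 - 83403) = 1/(122*83 - 83403) = 1/(10126 - 83403) = 1/(-73277) = -1/73277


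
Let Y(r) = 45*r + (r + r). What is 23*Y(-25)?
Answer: -27025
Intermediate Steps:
Y(r) = 47*r (Y(r) = 45*r + 2*r = 47*r)
23*Y(-25) = 23*(47*(-25)) = 23*(-1175) = -27025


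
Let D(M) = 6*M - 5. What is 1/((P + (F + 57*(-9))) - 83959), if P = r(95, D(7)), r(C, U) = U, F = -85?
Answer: -1/84520 ≈ -1.1832e-5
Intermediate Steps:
D(M) = -5 + 6*M
P = 37 (P = -5 + 6*7 = -5 + 42 = 37)
1/((P + (F + 57*(-9))) - 83959) = 1/((37 + (-85 + 57*(-9))) - 83959) = 1/((37 + (-85 - 513)) - 83959) = 1/((37 - 598) - 83959) = 1/(-561 - 83959) = 1/(-84520) = -1/84520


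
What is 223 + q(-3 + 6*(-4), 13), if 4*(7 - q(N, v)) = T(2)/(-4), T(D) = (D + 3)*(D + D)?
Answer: 925/4 ≈ 231.25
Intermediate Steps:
T(D) = 2*D*(3 + D) (T(D) = (3 + D)*(2*D) = 2*D*(3 + D))
q(N, v) = 33/4 (q(N, v) = 7 - 2*2*(3 + 2)/(4*(-4)) = 7 - 2*2*5*(-1)/(4*4) = 7 - 5*(-1)/4 = 7 - ¼*(-5) = 7 + 5/4 = 33/4)
223 + q(-3 + 6*(-4), 13) = 223 + 33/4 = 925/4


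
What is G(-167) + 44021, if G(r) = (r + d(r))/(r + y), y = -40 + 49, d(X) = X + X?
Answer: 6955819/158 ≈ 44024.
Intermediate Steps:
d(X) = 2*X
y = 9
G(r) = 3*r/(9 + r) (G(r) = (r + 2*r)/(r + 9) = (3*r)/(9 + r) = 3*r/(9 + r))
G(-167) + 44021 = 3*(-167)/(9 - 167) + 44021 = 3*(-167)/(-158) + 44021 = 3*(-167)*(-1/158) + 44021 = 501/158 + 44021 = 6955819/158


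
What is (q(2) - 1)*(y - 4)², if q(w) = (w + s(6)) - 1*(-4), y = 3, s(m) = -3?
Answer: 2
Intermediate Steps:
q(w) = 1 + w (q(w) = (w - 3) - 1*(-4) = (-3 + w) + 4 = 1 + w)
(q(2) - 1)*(y - 4)² = ((1 + 2) - 1)*(3 - 4)² = (3 - 1)*(-1)² = 2*1 = 2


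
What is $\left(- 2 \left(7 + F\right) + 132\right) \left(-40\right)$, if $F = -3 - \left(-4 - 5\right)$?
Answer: $-4240$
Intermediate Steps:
$F = 6$ ($F = -3 - -9 = -3 + 9 = 6$)
$\left(- 2 \left(7 + F\right) + 132\right) \left(-40\right) = \left(- 2 \left(7 + 6\right) + 132\right) \left(-40\right) = \left(\left(-2\right) 13 + 132\right) \left(-40\right) = \left(-26 + 132\right) \left(-40\right) = 106 \left(-40\right) = -4240$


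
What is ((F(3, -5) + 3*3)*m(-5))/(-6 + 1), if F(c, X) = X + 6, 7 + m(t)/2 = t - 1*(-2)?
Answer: 40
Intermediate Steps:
m(t) = -10 + 2*t (m(t) = -14 + 2*(t - 1*(-2)) = -14 + 2*(t + 2) = -14 + 2*(2 + t) = -14 + (4 + 2*t) = -10 + 2*t)
F(c, X) = 6 + X
((F(3, -5) + 3*3)*m(-5))/(-6 + 1) = (((6 - 5) + 3*3)*(-10 + 2*(-5)))/(-6 + 1) = ((1 + 9)*(-10 - 10))/(-5) = (10*(-20))*(-1/5) = -200*(-1/5) = 40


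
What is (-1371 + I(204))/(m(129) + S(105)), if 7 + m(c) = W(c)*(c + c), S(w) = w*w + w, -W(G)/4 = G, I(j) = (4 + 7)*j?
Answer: -873/122005 ≈ -0.0071554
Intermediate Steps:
I(j) = 11*j
W(G) = -4*G
S(w) = w + w**2 (S(w) = w**2 + w = w + w**2)
m(c) = -7 - 8*c**2 (m(c) = -7 + (-4*c)*(c + c) = -7 + (-4*c)*(2*c) = -7 - 8*c**2)
(-1371 + I(204))/(m(129) + S(105)) = (-1371 + 11*204)/((-7 - 8*129**2) + 105*(1 + 105)) = (-1371 + 2244)/((-7 - 8*16641) + 105*106) = 873/((-7 - 133128) + 11130) = 873/(-133135 + 11130) = 873/(-122005) = 873*(-1/122005) = -873/122005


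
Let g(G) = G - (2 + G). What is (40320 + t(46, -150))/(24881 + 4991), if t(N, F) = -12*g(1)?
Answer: 5043/3734 ≈ 1.3506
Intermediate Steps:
g(G) = -2 (g(G) = G + (-2 - G) = -2)
t(N, F) = 24 (t(N, F) = -12*(-2) = 24)
(40320 + t(46, -150))/(24881 + 4991) = (40320 + 24)/(24881 + 4991) = 40344/29872 = 40344*(1/29872) = 5043/3734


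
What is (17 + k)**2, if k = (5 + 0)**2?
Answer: 1764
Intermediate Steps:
k = 25 (k = 5**2 = 25)
(17 + k)**2 = (17 + 25)**2 = 42**2 = 1764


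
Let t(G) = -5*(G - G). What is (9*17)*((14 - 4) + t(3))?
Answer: 1530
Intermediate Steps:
t(G) = 0 (t(G) = -5*0 = 0)
(9*17)*((14 - 4) + t(3)) = (9*17)*((14 - 4) + 0) = 153*(10 + 0) = 153*10 = 1530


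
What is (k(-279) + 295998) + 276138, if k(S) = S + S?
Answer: 571578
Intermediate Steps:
k(S) = 2*S
(k(-279) + 295998) + 276138 = (2*(-279) + 295998) + 276138 = (-558 + 295998) + 276138 = 295440 + 276138 = 571578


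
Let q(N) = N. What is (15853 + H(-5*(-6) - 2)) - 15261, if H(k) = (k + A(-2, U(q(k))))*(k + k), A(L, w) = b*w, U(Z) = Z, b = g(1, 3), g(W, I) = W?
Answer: 3728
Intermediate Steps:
b = 1
A(L, w) = w (A(L, w) = 1*w = w)
H(k) = 4*k² (H(k) = (k + k)*(k + k) = (2*k)*(2*k) = 4*k²)
(15853 + H(-5*(-6) - 2)) - 15261 = (15853 + 4*(-5*(-6) - 2)²) - 15261 = (15853 + 4*(30 - 2)²) - 15261 = (15853 + 4*28²) - 15261 = (15853 + 4*784) - 15261 = (15853 + 3136) - 15261 = 18989 - 15261 = 3728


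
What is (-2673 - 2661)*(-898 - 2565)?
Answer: 18471642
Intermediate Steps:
(-2673 - 2661)*(-898 - 2565) = -5334*(-3463) = 18471642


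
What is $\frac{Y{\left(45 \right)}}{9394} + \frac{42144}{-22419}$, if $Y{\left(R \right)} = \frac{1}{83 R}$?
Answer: $- \frac{164298802949}{87400695690} \approx -1.8798$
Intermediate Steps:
$Y{\left(R \right)} = \frac{1}{83 R}$
$\frac{Y{\left(45 \right)}}{9394} + \frac{42144}{-22419} = \frac{\frac{1}{83} \cdot \frac{1}{45}}{9394} + \frac{42144}{-22419} = \frac{1}{83} \cdot \frac{1}{45} \cdot \frac{1}{9394} + 42144 \left(- \frac{1}{22419}\right) = \frac{1}{3735} \cdot \frac{1}{9394} - \frac{14048}{7473} = \frac{1}{35086590} - \frac{14048}{7473} = - \frac{164298802949}{87400695690}$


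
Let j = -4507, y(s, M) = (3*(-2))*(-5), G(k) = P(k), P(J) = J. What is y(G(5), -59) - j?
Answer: 4537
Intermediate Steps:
G(k) = k
y(s, M) = 30 (y(s, M) = -6*(-5) = 30)
y(G(5), -59) - j = 30 - 1*(-4507) = 30 + 4507 = 4537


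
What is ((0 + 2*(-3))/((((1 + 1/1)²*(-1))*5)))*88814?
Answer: 133221/5 ≈ 26644.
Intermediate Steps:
((0 + 2*(-3))/((((1 + 1/1)²*(-1))*5)))*88814 = ((0 - 6)/((((1 + 1)²*(-1))*5)))*88814 = -6/((2²*(-1))*5)*88814 = -6/((4*(-1))*5)*88814 = -6/((-4*5))*88814 = -6/(-20)*88814 = -6*(-1/20)*88814 = (3/10)*88814 = 133221/5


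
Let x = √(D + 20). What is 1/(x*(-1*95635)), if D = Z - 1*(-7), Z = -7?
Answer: -√5/956350 ≈ -2.3381e-6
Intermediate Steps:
D = 0 (D = -7 - 1*(-7) = -7 + 7 = 0)
x = 2*√5 (x = √(0 + 20) = √20 = 2*√5 ≈ 4.4721)
1/(x*(-1*95635)) = 1/((2*√5)*(-1*95635)) = 1/((2*√5)*(-95635)) = 1/(-191270*√5) = -√5/956350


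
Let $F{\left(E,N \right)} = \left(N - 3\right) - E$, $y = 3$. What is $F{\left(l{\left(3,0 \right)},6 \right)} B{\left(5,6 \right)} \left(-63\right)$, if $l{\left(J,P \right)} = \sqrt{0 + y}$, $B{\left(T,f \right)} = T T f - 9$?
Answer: $-26649 + 8883 \sqrt{3} \approx -11263.0$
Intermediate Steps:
$B{\left(T,f \right)} = -9 + f T^{2}$ ($B{\left(T,f \right)} = T^{2} f - 9 = f T^{2} - 9 = -9 + f T^{2}$)
$l{\left(J,P \right)} = \sqrt{3}$ ($l{\left(J,P \right)} = \sqrt{0 + 3} = \sqrt{3}$)
$F{\left(E,N \right)} = -3 + N - E$ ($F{\left(E,N \right)} = \left(N - 3\right) - E = \left(-3 + N\right) - E = -3 + N - E$)
$F{\left(l{\left(3,0 \right)},6 \right)} B{\left(5,6 \right)} \left(-63\right) = \left(-3 + 6 - \sqrt{3}\right) \left(-9 + 6 \cdot 5^{2}\right) \left(-63\right) = \left(3 - \sqrt{3}\right) \left(-9 + 6 \cdot 25\right) \left(-63\right) = \left(3 - \sqrt{3}\right) \left(-9 + 150\right) \left(-63\right) = \left(3 - \sqrt{3}\right) 141 \left(-63\right) = \left(423 - 141 \sqrt{3}\right) \left(-63\right) = -26649 + 8883 \sqrt{3}$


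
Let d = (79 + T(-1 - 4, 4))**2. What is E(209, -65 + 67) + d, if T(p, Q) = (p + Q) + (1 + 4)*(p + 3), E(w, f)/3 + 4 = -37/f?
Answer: 9113/2 ≈ 4556.5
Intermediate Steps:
E(w, f) = -12 - 111/f (E(w, f) = -12 + 3*(-37/f) = -12 - 111/f)
T(p, Q) = 15 + Q + 6*p (T(p, Q) = (Q + p) + 5*(3 + p) = (Q + p) + (15 + 5*p) = 15 + Q + 6*p)
d = 4624 (d = (79 + (15 + 4 + 6*(-1 - 4)))**2 = (79 + (15 + 4 + 6*(-5)))**2 = (79 + (15 + 4 - 30))**2 = (79 - 11)**2 = 68**2 = 4624)
E(209, -65 + 67) + d = (-12 - 111/(-65 + 67)) + 4624 = (-12 - 111/2) + 4624 = -135/2 + 4624 = 9113/2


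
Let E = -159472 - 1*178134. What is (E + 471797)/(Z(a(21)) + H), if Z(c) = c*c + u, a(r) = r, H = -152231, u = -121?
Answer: -134191/151911 ≈ -0.88335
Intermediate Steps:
Z(c) = -121 + c**2 (Z(c) = c*c - 121 = c**2 - 121 = -121 + c**2)
E = -337606 (E = -159472 - 178134 = -337606)
(E + 471797)/(Z(a(21)) + H) = (-337606 + 471797)/((-121 + 21**2) - 152231) = 134191/((-121 + 441) - 152231) = 134191/(320 - 152231) = 134191/(-151911) = 134191*(-1/151911) = -134191/151911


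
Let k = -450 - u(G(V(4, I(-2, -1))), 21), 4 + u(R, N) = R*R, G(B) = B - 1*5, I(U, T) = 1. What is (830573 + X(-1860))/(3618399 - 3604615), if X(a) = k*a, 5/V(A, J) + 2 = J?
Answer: 1846133/13784 ≈ 133.93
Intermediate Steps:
V(A, J) = 5/(-2 + J)
G(B) = -5 + B (G(B) = B - 5 = -5 + B)
u(R, N) = -4 + R**2 (u(R, N) = -4 + R*R = -4 + R**2)
k = -546 (k = -450 - (-4 + (-5 + 5/(-2 + 1))**2) = -450 - (-4 + (-5 + 5/(-1))**2) = -450 - (-4 + (-5 + 5*(-1))**2) = -450 - (-4 + (-5 - 5)**2) = -450 - (-4 + (-10)**2) = -450 - (-4 + 100) = -450 - 1*96 = -450 - 96 = -546)
X(a) = -546*a
(830573 + X(-1860))/(3618399 - 3604615) = (830573 - 546*(-1860))/(3618399 - 3604615) = (830573 + 1015560)/13784 = 1846133*(1/13784) = 1846133/13784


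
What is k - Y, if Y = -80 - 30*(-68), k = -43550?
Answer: -45510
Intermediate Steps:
Y = 1960 (Y = -80 + 2040 = 1960)
k - Y = -43550 - 1*1960 = -43550 - 1960 = -45510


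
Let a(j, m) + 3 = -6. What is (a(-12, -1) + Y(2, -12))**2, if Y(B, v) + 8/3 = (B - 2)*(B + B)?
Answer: 1225/9 ≈ 136.11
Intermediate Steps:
Y(B, v) = -8/3 + 2*B*(-2 + B) (Y(B, v) = -8/3 + (B - 2)*(B + B) = -8/3 + (-2 + B)*(2*B) = -8/3 + 2*B*(-2 + B))
a(j, m) = -9 (a(j, m) = -3 - 6 = -9)
(a(-12, -1) + Y(2, -12))**2 = (-9 + (-8/3 - 4*2 + 2*2**2))**2 = (-9 + (-8/3 - 8 + 2*4))**2 = (-9 + (-8/3 - 8 + 8))**2 = (-9 - 8/3)**2 = (-35/3)**2 = 1225/9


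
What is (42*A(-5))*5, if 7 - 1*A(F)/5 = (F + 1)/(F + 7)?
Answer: 9450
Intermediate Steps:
A(F) = 35 - 5*(1 + F)/(7 + F) (A(F) = 35 - 5*(F + 1)/(F + 7) = 35 - 5*(1 + F)/(7 + F))
(42*A(-5))*5 = (42*(30*(8 - 5)/(7 - 5)))*5 = (42*(30*3/2))*5 = (42*(30*(1/2)*3))*5 = (42*45)*5 = 1890*5 = 9450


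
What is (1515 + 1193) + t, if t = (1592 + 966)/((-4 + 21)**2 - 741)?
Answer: 610729/226 ≈ 2702.3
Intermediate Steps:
t = -1279/226 (t = 2558/(17**2 - 741) = 2558/(289 - 741) = 2558/(-452) = 2558*(-1/452) = -1279/226 ≈ -5.6593)
(1515 + 1193) + t = (1515 + 1193) - 1279/226 = 2708 - 1279/226 = 610729/226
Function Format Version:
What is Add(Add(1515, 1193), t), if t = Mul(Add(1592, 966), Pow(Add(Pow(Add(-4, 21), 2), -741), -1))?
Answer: Rational(610729, 226) ≈ 2702.3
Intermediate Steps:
t = Rational(-1279, 226) (t = Mul(2558, Pow(Add(Pow(17, 2), -741), -1)) = Mul(2558, Pow(Add(289, -741), -1)) = Mul(2558, Pow(-452, -1)) = Mul(2558, Rational(-1, 452)) = Rational(-1279, 226) ≈ -5.6593)
Add(Add(1515, 1193), t) = Add(Add(1515, 1193), Rational(-1279, 226)) = Add(2708, Rational(-1279, 226)) = Rational(610729, 226)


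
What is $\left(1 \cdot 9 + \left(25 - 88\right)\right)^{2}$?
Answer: $2916$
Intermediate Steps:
$\left(1 \cdot 9 + \left(25 - 88\right)\right)^{2} = \left(9 + \left(25 - 88\right)\right)^{2} = \left(9 - 63\right)^{2} = \left(-54\right)^{2} = 2916$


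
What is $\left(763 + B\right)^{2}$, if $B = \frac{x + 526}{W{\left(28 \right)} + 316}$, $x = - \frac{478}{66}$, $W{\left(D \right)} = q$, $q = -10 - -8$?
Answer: $\frac{62779079055625}{107371044} \approx 5.8469 \cdot 10^{5}$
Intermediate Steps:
$q = -2$ ($q = -10 + 8 = -2$)
$W{\left(D \right)} = -2$
$x = - \frac{239}{33}$ ($x = \left(-478\right) \frac{1}{66} = - \frac{239}{33} \approx -7.2424$)
$B = \frac{17119}{10362}$ ($B = \frac{- \frac{239}{33} + 526}{-2 + 316} = \frac{17119}{33 \cdot 314} = \frac{17119}{33} \cdot \frac{1}{314} = \frac{17119}{10362} \approx 1.6521$)
$\left(763 + B\right)^{2} = \left(763 + \frac{17119}{10362}\right)^{2} = \left(\frac{7923325}{10362}\right)^{2} = \frac{62779079055625}{107371044}$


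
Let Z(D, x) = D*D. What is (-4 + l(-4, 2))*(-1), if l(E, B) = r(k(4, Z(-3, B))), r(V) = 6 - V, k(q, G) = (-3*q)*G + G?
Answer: -101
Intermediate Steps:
Z(D, x) = D**2
k(q, G) = G - 3*G*q (k(q, G) = -3*G*q + G = G - 3*G*q)
l(E, B) = 105 (l(E, B) = 6 - (-3)**2*(1 - 3*4) = 6 - 9*(1 - 12) = 6 - 9*(-11) = 6 - 1*(-99) = 6 + 99 = 105)
(-4 + l(-4, 2))*(-1) = (-4 + 105)*(-1) = 101*(-1) = -101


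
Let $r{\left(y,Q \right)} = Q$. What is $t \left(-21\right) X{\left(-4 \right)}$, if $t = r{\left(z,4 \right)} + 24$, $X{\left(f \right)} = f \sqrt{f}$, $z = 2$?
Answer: $4704 i \approx 4704.0 i$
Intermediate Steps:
$X{\left(f \right)} = f^{\frac{3}{2}}$
$t = 28$ ($t = 4 + 24 = 28$)
$t \left(-21\right) X{\left(-4 \right)} = 28 \left(-21\right) \left(-4\right)^{\frac{3}{2}} = - 588 \left(- 8 i\right) = 4704 i$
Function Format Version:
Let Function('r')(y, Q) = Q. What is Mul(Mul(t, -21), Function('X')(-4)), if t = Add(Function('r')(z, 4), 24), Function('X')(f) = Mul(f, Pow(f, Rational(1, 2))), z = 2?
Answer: Mul(4704, I) ≈ Mul(4704.0, I)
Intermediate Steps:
Function('X')(f) = Pow(f, Rational(3, 2))
t = 28 (t = Add(4, 24) = 28)
Mul(Mul(t, -21), Function('X')(-4)) = Mul(Mul(28, -21), Pow(-4, Rational(3, 2))) = Mul(-588, Mul(-8, I)) = Mul(4704, I)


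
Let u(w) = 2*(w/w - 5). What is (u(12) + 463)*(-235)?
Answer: -106925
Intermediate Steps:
u(w) = -8 (u(w) = 2*(1 - 5) = 2*(-4) = -8)
(u(12) + 463)*(-235) = (-8 + 463)*(-235) = 455*(-235) = -106925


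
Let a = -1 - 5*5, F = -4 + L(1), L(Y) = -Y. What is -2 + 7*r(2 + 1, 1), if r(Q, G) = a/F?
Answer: 172/5 ≈ 34.400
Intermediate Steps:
F = -5 (F = -4 - 1*1 = -4 - 1 = -5)
a = -26 (a = -1 - 25 = -26)
r(Q, G) = 26/5 (r(Q, G) = -26/(-5) = -26*(-1/5) = 26/5)
-2 + 7*r(2 + 1, 1) = -2 + 7*(26/5) = -2 + 182/5 = 172/5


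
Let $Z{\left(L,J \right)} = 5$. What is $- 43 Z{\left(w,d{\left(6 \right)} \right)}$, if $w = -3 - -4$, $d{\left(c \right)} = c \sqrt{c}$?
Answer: $-215$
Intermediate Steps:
$d{\left(c \right)} = c^{\frac{3}{2}}$
$w = 1$ ($w = -3 + 4 = 1$)
$- 43 Z{\left(w,d{\left(6 \right)} \right)} = \left(-43\right) 5 = -215$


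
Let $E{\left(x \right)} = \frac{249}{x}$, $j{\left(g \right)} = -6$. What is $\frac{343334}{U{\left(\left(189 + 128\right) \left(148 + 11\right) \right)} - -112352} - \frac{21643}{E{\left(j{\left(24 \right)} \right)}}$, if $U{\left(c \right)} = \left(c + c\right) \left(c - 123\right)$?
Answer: $\frac{109700547174937}{210348478328} \approx 521.52$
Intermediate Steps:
$U{\left(c \right)} = 2 c \left(-123 + c\right)$
$\frac{343334}{U{\left(\left(189 + 128\right) \left(148 + 11\right) \right)} - -112352} - \frac{21643}{E{\left(j{\left(24 \right)} \right)}} = \frac{343334}{2 \left(189 + 128\right) \left(148 + 11\right) \left(-123 + \left(189 + 128\right) \left(148 + 11\right)\right) - -112352} - \frac{21643}{249 \frac{1}{-6}} = \frac{343334}{2 \cdot 317 \cdot 159 \left(-123 + 317 \cdot 159\right) + 112352} - \frac{21643}{249 \left(- \frac{1}{6}\right)} = \frac{343334}{2 \cdot 50403 \left(-123 + 50403\right) + 112352} - \frac{21643}{- \frac{83}{2}} = \frac{343334}{2 \cdot 50403 \cdot 50280 + 112352} - - \frac{43286}{83} = \frac{343334}{5068525680 + 112352} + \frac{43286}{83} = \frac{343334}{5068638032} + \frac{43286}{83} = 343334 \cdot \frac{1}{5068638032} + \frac{43286}{83} = \frac{171667}{2534319016} + \frac{43286}{83} = \frac{109700547174937}{210348478328}$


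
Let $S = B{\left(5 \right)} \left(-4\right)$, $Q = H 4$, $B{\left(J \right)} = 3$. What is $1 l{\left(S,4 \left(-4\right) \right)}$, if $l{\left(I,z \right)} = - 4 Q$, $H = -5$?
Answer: $80$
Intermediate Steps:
$Q = -20$ ($Q = \left(-5\right) 4 = -20$)
$S = -12$ ($S = 3 \left(-4\right) = -12$)
$l{\left(I,z \right)} = 80$ ($l{\left(I,z \right)} = \left(-4\right) \left(-20\right) = 80$)
$1 l{\left(S,4 \left(-4\right) \right)} = 1 \cdot 80 = 80$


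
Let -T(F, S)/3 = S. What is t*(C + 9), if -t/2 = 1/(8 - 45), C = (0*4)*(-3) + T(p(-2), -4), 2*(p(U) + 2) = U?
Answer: 42/37 ≈ 1.1351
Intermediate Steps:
p(U) = -2 + U/2
T(F, S) = -3*S
C = 12 (C = (0*4)*(-3) - 3*(-4) = 0*(-3) + 12 = 0 + 12 = 12)
t = 2/37 (t = -2/(8 - 45) = -2/(-37) = -2*(-1/37) = 2/37 ≈ 0.054054)
t*(C + 9) = 2*(12 + 9)/37 = (2/37)*21 = 42/37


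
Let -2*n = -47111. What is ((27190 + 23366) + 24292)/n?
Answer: 149696/47111 ≈ 3.1775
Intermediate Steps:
n = 47111/2 (n = -½*(-47111) = 47111/2 ≈ 23556.)
((27190 + 23366) + 24292)/n = ((27190 + 23366) + 24292)/(47111/2) = (50556 + 24292)*(2/47111) = 74848*(2/47111) = 149696/47111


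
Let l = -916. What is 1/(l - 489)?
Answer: -1/1405 ≈ -0.00071174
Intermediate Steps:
1/(l - 489) = 1/(-916 - 489) = 1/(-1405) = -1/1405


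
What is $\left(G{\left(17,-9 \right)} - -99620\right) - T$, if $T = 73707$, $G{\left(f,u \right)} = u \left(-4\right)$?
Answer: $25949$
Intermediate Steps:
$G{\left(f,u \right)} = - 4 u$
$\left(G{\left(17,-9 \right)} - -99620\right) - T = \left(\left(-4\right) \left(-9\right) - -99620\right) - 73707 = \left(36 + 99620\right) - 73707 = 99656 - 73707 = 25949$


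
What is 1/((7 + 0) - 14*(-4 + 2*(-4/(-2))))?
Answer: ⅐ ≈ 0.14286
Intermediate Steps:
1/((7 + 0) - 14*(-4 + 2*(-4/(-2)))) = 1/(7 - 14*(-4 + 2*(-4*(-½)))) = 1/(7 - 14*(-4 + 2*2)) = 1/(7 - 14*(-4 + 4)) = 1/(7 - 14*0) = 1/(7 + 0) = 1/7 = ⅐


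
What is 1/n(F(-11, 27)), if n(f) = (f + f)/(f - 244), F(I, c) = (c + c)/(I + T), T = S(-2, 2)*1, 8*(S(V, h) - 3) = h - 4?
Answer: 689/36 ≈ 19.139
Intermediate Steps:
S(V, h) = 5/2 + h/8 (S(V, h) = 3 + (h - 4)/8 = 3 + (-4 + h)/8 = 3 + (-½ + h/8) = 5/2 + h/8)
T = 11/4 (T = (5/2 + (⅛)*2)*1 = (5/2 + ¼)*1 = (11/4)*1 = 11/4 ≈ 2.7500)
F(I, c) = 2*c/(11/4 + I) (F(I, c) = (c + c)/(I + 11/4) = (2*c)/(11/4 + I) = 2*c/(11/4 + I))
n(f) = 2*f/(-244 + f) (n(f) = (2*f)/(-244 + f) = 2*f/(-244 + f))
1/n(F(-11, 27)) = 1/(2*(8*27/(11 + 4*(-11)))/(-244 + 8*27/(11 + 4*(-11)))) = 1/(2*(8*27/(11 - 44))/(-244 + 8*27/(11 - 44))) = 1/(2*(8*27/(-33))/(-244 + 8*27/(-33))) = 1/(2*(8*27*(-1/33))/(-244 + 8*27*(-1/33))) = 1/(2*(-72/11)/(-244 - 72/11)) = 1/(2*(-72/11)/(-2756/11)) = 1/(2*(-72/11)*(-11/2756)) = 1/(36/689) = 689/36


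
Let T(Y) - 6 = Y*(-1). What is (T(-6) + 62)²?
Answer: 5476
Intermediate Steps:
T(Y) = 6 - Y (T(Y) = 6 + Y*(-1) = 6 - Y)
(T(-6) + 62)² = ((6 - 1*(-6)) + 62)² = ((6 + 6) + 62)² = (12 + 62)² = 74² = 5476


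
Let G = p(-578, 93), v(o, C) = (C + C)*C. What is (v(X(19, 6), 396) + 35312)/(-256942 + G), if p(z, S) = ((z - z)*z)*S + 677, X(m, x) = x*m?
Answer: -348944/256265 ≈ -1.3617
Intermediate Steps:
X(m, x) = m*x
p(z, S) = 677 (p(z, S) = (0*z)*S + 677 = 0*S + 677 = 0 + 677 = 677)
v(o, C) = 2*C**2 (v(o, C) = (2*C)*C = 2*C**2)
G = 677
(v(X(19, 6), 396) + 35312)/(-256942 + G) = (2*396**2 + 35312)/(-256942 + 677) = (2*156816 + 35312)/(-256265) = (313632 + 35312)*(-1/256265) = 348944*(-1/256265) = -348944/256265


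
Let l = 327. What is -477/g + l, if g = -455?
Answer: 149262/455 ≈ 328.05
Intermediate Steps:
-477/g + l = -477/(-455) + 327 = -1/455*(-477) + 327 = 477/455 + 327 = 149262/455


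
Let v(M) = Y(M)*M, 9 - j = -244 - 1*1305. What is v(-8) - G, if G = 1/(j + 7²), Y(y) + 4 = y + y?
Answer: 257119/1607 ≈ 160.00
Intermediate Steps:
j = 1558 (j = 9 - (-244 - 1*1305) = 9 - (-244 - 1305) = 9 - 1*(-1549) = 9 + 1549 = 1558)
Y(y) = -4 + 2*y (Y(y) = -4 + (y + y) = -4 + 2*y)
v(M) = M*(-4 + 2*M) (v(M) = (-4 + 2*M)*M = M*(-4 + 2*M))
G = 1/1607 (G = 1/(1558 + 7²) = 1/(1558 + 49) = 1/1607 ≈ 0.00062228)
v(-8) - G = 2*(-8)*(-2 - 8) - 1*1/1607 = 2*(-8)*(-10) - 1/1607 = 160 - 1/1607 = 257119/1607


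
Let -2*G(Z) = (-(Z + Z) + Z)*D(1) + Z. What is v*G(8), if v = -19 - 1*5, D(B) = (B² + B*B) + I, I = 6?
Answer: -672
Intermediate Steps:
D(B) = 6 + 2*B² (D(B) = (B² + B*B) + 6 = (B² + B²) + 6 = 2*B² + 6 = 6 + 2*B²)
v = -24 (v = -19 - 5 = -24)
G(Z) = 7*Z/2 (G(Z) = -((-(Z + Z) + Z)*(6 + 2*1²) + Z)/2 = -((-2*Z + Z)*(6 + 2*1) + Z)/2 = -((-2*Z + Z)*(6 + 2) + Z)/2 = -(-Z*8 + Z)/2 = -(-8*Z + Z)/2 = -(-7)*Z/2 = 7*Z/2)
v*G(8) = -84*8 = -24*28 = -672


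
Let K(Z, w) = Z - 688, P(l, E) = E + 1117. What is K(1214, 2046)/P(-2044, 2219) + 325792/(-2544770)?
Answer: 62926727/2122338180 ≈ 0.029650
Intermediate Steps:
P(l, E) = 1117 + E
K(Z, w) = -688 + Z
K(1214, 2046)/P(-2044, 2219) + 325792/(-2544770) = (-688 + 1214)/(1117 + 2219) + 325792/(-2544770) = 526/3336 + 325792*(-1/2544770) = 526*(1/3336) - 162896/1272385 = 263/1668 - 162896/1272385 = 62926727/2122338180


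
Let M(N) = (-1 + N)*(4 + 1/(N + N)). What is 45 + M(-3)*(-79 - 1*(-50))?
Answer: 1469/3 ≈ 489.67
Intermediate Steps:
M(N) = (-1 + N)*(4 + 1/(2*N))
45 + M(-3)*(-79 - 1*(-50)) = 45 + ((½)*(-1 - 3*(-7 + 8*(-3)))/(-3))*(-79 - 1*(-50)) = 45 + ((½)*(-⅓)*(-1 - 3*(-7 - 24)))*(-79 + 50) = 45 + ((½)*(-⅓)*(-1 - 3*(-31)))*(-29) = 45 + ((½)*(-⅓)*(-1 + 93))*(-29) = 45 + ((½)*(-⅓)*92)*(-29) = 45 - 46/3*(-29) = 45 + 1334/3 = 1469/3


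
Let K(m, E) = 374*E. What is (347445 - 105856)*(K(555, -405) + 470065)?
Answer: 76969047455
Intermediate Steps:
(347445 - 105856)*(K(555, -405) + 470065) = (347445 - 105856)*(374*(-405) + 470065) = 241589*(-151470 + 470065) = 241589*318595 = 76969047455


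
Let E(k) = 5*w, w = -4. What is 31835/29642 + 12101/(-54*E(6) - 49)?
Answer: 391519727/30560902 ≈ 12.811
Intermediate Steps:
E(k) = -20 (E(k) = 5*(-4) = -20)
31835/29642 + 12101/(-54*E(6) - 49) = 31835/29642 + 12101/(-54*(-20) - 49) = 31835*(1/29642) + 12101/(1080 - 49) = 31835/29642 + 12101/1031 = 391519727/30560902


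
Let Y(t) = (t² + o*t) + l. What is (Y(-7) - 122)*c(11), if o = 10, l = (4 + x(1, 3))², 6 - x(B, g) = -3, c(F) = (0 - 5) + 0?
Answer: -130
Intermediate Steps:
c(F) = -5 (c(F) = -5 + 0 = -5)
x(B, g) = 9 (x(B, g) = 6 - 1*(-3) = 6 + 3 = 9)
l = 169 (l = (4 + 9)² = 13² = 169)
Y(t) = 169 + t² + 10*t (Y(t) = (t² + 10*t) + 169 = 169 + t² + 10*t)
(Y(-7) - 122)*c(11) = ((169 + (-7)² + 10*(-7)) - 122)*(-5) = ((169 + 49 - 70) - 122)*(-5) = (148 - 122)*(-5) = 26*(-5) = -130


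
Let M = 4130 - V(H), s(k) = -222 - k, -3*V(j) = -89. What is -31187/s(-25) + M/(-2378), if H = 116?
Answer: 220064761/1405398 ≈ 156.59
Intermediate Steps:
V(j) = 89/3 (V(j) = -1/3*(-89) = 89/3)
M = 12301/3 (M = 4130 - 1*89/3 = 4130 - 89/3 = 12301/3 ≈ 4100.3)
-31187/s(-25) + M/(-2378) = -31187/(-222 - 1*(-25)) + (12301/3)/(-2378) = -31187/(-222 + 25) + (12301/3)*(-1/2378) = -31187/(-197) - 12301/7134 = -31187*(-1/197) - 12301/7134 = 31187/197 - 12301/7134 = 220064761/1405398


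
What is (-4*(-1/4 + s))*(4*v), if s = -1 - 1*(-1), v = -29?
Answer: -116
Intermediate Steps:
s = 0 (s = -1 + 1 = 0)
(-4*(-1/4 + s))*(4*v) = (-4*(-1/4 + 0))*(4*(-29)) = -4*(-1*¼ + 0)*(-116) = -4*(-¼ + 0)*(-116) = -4*(-¼)*(-116) = 1*(-116) = -116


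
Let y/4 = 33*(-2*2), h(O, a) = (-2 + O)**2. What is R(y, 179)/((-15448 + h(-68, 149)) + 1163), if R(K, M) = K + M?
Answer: 349/9385 ≈ 0.037187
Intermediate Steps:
y = -528 (y = 4*(33*(-2*2)) = 4*(33*(-4)) = 4*(-132) = -528)
R(y, 179)/((-15448 + h(-68, 149)) + 1163) = (-528 + 179)/((-15448 + (-2 - 68)**2) + 1163) = -349/((-15448 + (-70)**2) + 1163) = -349/((-15448 + 4900) + 1163) = -349/(-10548 + 1163) = -349/(-9385) = -349*(-1/9385) = 349/9385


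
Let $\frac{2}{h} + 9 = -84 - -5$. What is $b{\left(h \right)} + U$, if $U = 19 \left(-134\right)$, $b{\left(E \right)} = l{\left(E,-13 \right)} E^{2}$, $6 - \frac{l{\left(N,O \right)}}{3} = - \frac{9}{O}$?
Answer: $- \frac{64077521}{25168} \approx -2546.0$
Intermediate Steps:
$l{\left(N,O \right)} = 18 + \frac{27}{O}$ ($l{\left(N,O \right)} = 18 - 3 \left(- \frac{9}{O}\right) = 18 + \frac{27}{O}$)
$h = - \frac{1}{44}$ ($h = \frac{2}{-9 - 79} = \frac{2}{-88} = 2 \left(- \frac{1}{88}\right) = - \frac{1}{44} \approx -0.022727$)
$b{\left(E \right)} = \frac{207 E^{2}}{13}$ ($b{\left(E \right)} = \left(18 + \frac{27}{-13}\right) E^{2} = \left(18 + 27 \left(- \frac{1}{13}\right)\right) E^{2} = \left(18 - \frac{27}{13}\right) E^{2} = \frac{207 E^{2}}{13}$)
$U = -2546$
$b{\left(h \right)} + U = \frac{207 \left(- \frac{1}{44}\right)^{2}}{13} - 2546 = \frac{207}{13} \cdot \frac{1}{1936} - 2546 = \frac{207}{25168} - 2546 = - \frac{64077521}{25168}$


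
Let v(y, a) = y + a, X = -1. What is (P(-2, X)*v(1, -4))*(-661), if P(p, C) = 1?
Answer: 1983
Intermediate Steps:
v(y, a) = a + y
(P(-2, X)*v(1, -4))*(-661) = (1*(-4 + 1))*(-661) = (1*(-3))*(-661) = -3*(-661) = 1983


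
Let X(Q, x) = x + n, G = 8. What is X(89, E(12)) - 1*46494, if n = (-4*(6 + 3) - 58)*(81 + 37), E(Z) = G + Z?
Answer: -57566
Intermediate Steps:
E(Z) = 8 + Z
n = -11092 (n = (-4*9 - 58)*118 = (-36 - 58)*118 = -94*118 = -11092)
X(Q, x) = -11092 + x (X(Q, x) = x - 11092 = -11092 + x)
X(89, E(12)) - 1*46494 = (-11092 + (8 + 12)) - 1*46494 = (-11092 + 20) - 46494 = -11072 - 46494 = -57566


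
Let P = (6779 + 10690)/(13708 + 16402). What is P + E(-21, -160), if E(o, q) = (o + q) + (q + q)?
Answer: -15067641/30110 ≈ -500.42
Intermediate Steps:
E(o, q) = o + 3*q (E(o, q) = (o + q) + 2*q = o + 3*q)
P = 17469/30110 ≈ 0.58017
P + E(-21, -160) = 17469/30110 + (-21 + 3*(-160)) = 17469/30110 + (-21 - 480) = 17469/30110 - 501 = -15067641/30110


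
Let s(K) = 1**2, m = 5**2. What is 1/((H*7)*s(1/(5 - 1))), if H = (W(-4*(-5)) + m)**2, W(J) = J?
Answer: 1/14175 ≈ 7.0547e-5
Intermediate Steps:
m = 25
s(K) = 1
H = 2025 (H = (-4*(-5) + 25)**2 = (20 + 25)**2 = 45**2 = 2025)
1/((H*7)*s(1/(5 - 1))) = 1/((2025*7)*1) = 1/(14175*1) = 1/14175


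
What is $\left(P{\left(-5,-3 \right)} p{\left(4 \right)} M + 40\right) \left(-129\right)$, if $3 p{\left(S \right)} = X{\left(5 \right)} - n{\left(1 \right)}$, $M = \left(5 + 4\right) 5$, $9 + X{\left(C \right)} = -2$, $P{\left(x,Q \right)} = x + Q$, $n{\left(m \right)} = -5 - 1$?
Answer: $-82560$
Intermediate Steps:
$n{\left(m \right)} = -6$
$P{\left(x,Q \right)} = Q + x$
$X{\left(C \right)} = -11$ ($X{\left(C \right)} = -9 - 2 = -11$)
$M = 45$ ($M = 9 \cdot 5 = 45$)
$p{\left(S \right)} = - \frac{5}{3}$ ($p{\left(S \right)} = \frac{-11 - -6}{3} = \frac{-11 + 6}{3} = \frac{1}{3} \left(-5\right) = - \frac{5}{3}$)
$\left(P{\left(-5,-3 \right)} p{\left(4 \right)} M + 40\right) \left(-129\right) = \left(\left(-3 - 5\right) \left(- \frac{5}{3}\right) 45 + 40\right) \left(-129\right) = \left(\left(-8\right) \left(- \frac{5}{3}\right) 45 + 40\right) \left(-129\right) = \left(\frac{40}{3} \cdot 45 + 40\right) \left(-129\right) = \left(600 + 40\right) \left(-129\right) = 640 \left(-129\right) = -82560$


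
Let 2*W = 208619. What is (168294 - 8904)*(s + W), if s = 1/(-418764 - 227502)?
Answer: 1790791367555190/107711 ≈ 1.6626e+10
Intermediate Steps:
W = 208619/2 (W = (1/2)*208619 = 208619/2 ≈ 1.0431e+5)
s = -1/646266 (s = 1/(-646266) = -1/646266 ≈ -1.5474e-6)
(168294 - 8904)*(s + W) = (168294 - 8904)*(-1/646266 + 208619/2) = 159390*(33705841663/323133) = 1790791367555190/107711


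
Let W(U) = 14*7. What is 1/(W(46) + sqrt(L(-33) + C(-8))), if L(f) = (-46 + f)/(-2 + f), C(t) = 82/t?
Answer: 13720/1345679 - 2*I*sqrt(39165)/1345679 ≈ 0.010196 - 0.00029413*I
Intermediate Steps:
W(U) = 98
L(f) = (-46 + f)/(-2 + f)
1/(W(46) + sqrt(L(-33) + C(-8))) = 1/(98 + sqrt((-46 - 33)/(-2 - 33) + 82/(-8))) = 1/(98 + sqrt(-79/(-35) + 82*(-1/8))) = 1/(98 + sqrt(-1/35*(-79) - 41/4)) = 1/(98 + sqrt(79/35 - 41/4)) = 1/(98 + sqrt(-1119/140)) = 1/(98 + I*sqrt(39165)/70)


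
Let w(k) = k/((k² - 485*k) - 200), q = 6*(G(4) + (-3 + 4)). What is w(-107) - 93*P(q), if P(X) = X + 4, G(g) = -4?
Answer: 82213381/63144 ≈ 1302.0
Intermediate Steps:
q = -18 (q = 6*(-4 + (-3 + 4)) = 6*(-4 + 1) = 6*(-3) = -18)
P(X) = 4 + X
w(k) = k/(-200 + k² - 485*k)
w(-107) - 93*P(q) = -107/(-200 + (-107)² - 485*(-107)) - 93*(4 - 18) = -107/(-200 + 11449 + 51895) - 93*(-14) = -107/63144 + 1302 = 82213381/63144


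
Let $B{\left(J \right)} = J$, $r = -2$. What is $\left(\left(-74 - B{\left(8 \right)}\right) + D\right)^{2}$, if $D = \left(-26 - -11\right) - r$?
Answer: $9025$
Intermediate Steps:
$D = -13$ ($D = \left(-26 - -11\right) - -2 = \left(-26 + 11\right) + 2 = -15 + 2 = -13$)
$\left(\left(-74 - B{\left(8 \right)}\right) + D\right)^{2} = \left(\left(-74 - 8\right) - 13\right)^{2} = \left(-82 - 13\right)^{2} = \left(-95\right)^{2} = 9025$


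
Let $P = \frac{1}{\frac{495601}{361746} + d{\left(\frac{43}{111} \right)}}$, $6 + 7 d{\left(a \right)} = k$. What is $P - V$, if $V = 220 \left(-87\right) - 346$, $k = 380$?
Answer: $\frac{386274710824}{19823173} \approx 19486.0$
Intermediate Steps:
$d{\left(a \right)} = \frac{374}{7}$ ($d{\left(a \right)} = - \frac{6}{7} + \frac{1}{7} \cdot 380 = - \frac{6}{7} + \frac{380}{7} = \frac{374}{7}$)
$V = -19486$ ($V = -19140 - 346 = -19486$)
$P = \frac{361746}{19823173}$ ($P = \frac{1}{\frac{495601}{361746} + \frac{374}{7}} = \frac{1}{\frac{19823173}{361746}} = \frac{361746}{19823173} \approx 0.018249$)
$P - V = \frac{361746}{19823173} - -19486 = \frac{361746}{19823173} + 19486 = \frac{386274710824}{19823173}$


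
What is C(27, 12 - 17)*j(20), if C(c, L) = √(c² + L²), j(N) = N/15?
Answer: 4*√754/3 ≈ 36.612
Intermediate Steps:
j(N) = N/15 (j(N) = N*(1/15) = N/15)
C(c, L) = √(L² + c²)
C(27, 12 - 17)*j(20) = √((12 - 17)² + 27²)*((1/15)*20) = √((-5)² + 729)*(4/3) = √(25 + 729)*(4/3) = √754*(4/3) = 4*√754/3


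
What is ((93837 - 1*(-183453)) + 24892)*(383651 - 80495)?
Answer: 91608286392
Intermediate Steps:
((93837 - 1*(-183453)) + 24892)*(383651 - 80495) = ((93837 + 183453) + 24892)*303156 = (277290 + 24892)*303156 = 302182*303156 = 91608286392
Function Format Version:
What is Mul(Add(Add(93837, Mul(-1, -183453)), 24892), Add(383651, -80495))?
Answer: 91608286392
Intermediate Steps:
Mul(Add(Add(93837, Mul(-1, -183453)), 24892), Add(383651, -80495)) = Mul(Add(Add(93837, 183453), 24892), 303156) = Mul(Add(277290, 24892), 303156) = Mul(302182, 303156) = 91608286392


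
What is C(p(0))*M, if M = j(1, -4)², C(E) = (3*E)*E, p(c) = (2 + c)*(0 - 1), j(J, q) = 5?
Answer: 300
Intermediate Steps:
p(c) = -2 - c (p(c) = (2 + c)*(-1) = -2 - c)
C(E) = 3*E²
M = 25 (M = 5² = 25)
C(p(0))*M = (3*(-2 - 1*0)²)*25 = (3*(-2 + 0)²)*25 = (3*(-2)²)*25 = (3*4)*25 = 12*25 = 300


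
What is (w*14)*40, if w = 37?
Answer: 20720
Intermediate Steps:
(w*14)*40 = (37*14)*40 = 518*40 = 20720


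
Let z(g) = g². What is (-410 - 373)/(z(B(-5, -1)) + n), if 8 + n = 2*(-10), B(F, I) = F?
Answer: 261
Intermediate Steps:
n = -28 (n = -8 + 2*(-10) = -8 - 20 = -28)
(-410 - 373)/(z(B(-5, -1)) + n) = (-410 - 373)/((-5)² - 28) = -783/(25 - 28) = -783/(-3) = -783*(-⅓) = 261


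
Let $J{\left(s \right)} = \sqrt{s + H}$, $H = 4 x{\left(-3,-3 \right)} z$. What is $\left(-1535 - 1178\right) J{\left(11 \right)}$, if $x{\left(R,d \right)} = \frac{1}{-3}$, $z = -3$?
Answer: $- 2713 \sqrt{15} \approx -10507.0$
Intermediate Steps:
$x{\left(R,d \right)} = - \frac{1}{3}$
$H = 4$ ($H = 4 \left(- \frac{1}{3}\right) \left(-3\right) = \left(- \frac{4}{3}\right) \left(-3\right) = 4$)
$J{\left(s \right)} = \sqrt{4 + s}$ ($J{\left(s \right)} = \sqrt{s + 4} = \sqrt{4 + s}$)
$\left(-1535 - 1178\right) J{\left(11 \right)} = \left(-1535 - 1178\right) \sqrt{4 + 11} = - 2713 \sqrt{15}$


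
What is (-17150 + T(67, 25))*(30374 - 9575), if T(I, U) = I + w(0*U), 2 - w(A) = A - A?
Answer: -355267719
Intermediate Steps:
w(A) = 2 (w(A) = 2 - (A - A) = 2 - 1*0 = 2 + 0 = 2)
T(I, U) = 2 + I (T(I, U) = I + 2 = 2 + I)
(-17150 + T(67, 25))*(30374 - 9575) = (-17150 + (2 + 67))*(30374 - 9575) = (-17150 + 69)*20799 = -17081*20799 = -355267719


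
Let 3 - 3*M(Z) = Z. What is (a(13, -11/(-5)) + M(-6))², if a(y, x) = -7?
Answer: 16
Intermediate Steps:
M(Z) = 1 - Z/3
(a(13, -11/(-5)) + M(-6))² = (-7 + (1 - ⅓*(-6)))² = (-7 + (1 + 2))² = (-7 + 3)² = (-4)² = 16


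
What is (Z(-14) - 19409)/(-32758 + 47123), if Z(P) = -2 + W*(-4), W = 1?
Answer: -3883/2873 ≈ -1.3515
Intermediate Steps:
Z(P) = -6 (Z(P) = -2 + 1*(-4) = -2 - 4 = -6)
(Z(-14) - 19409)/(-32758 + 47123) = (-6 - 19409)/(-32758 + 47123) = -19415/14365 = -19415*1/14365 = -3883/2873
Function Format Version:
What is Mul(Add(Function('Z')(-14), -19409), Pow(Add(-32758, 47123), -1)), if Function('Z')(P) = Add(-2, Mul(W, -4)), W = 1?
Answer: Rational(-3883, 2873) ≈ -1.3515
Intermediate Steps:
Function('Z')(P) = -6 (Function('Z')(P) = Add(-2, Mul(1, -4)) = Add(-2, -4) = -6)
Mul(Add(Function('Z')(-14), -19409), Pow(Add(-32758, 47123), -1)) = Mul(Add(-6, -19409), Pow(Add(-32758, 47123), -1)) = Mul(-19415, Pow(14365, -1)) = Mul(-19415, Rational(1, 14365)) = Rational(-3883, 2873)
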